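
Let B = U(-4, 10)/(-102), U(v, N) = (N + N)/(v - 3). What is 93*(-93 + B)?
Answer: -1028921/119 ≈ -8646.4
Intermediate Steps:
U(v, N) = 2*N/(-3 + v) (U(v, N) = (2*N)/(-3 + v) = 2*N/(-3 + v))
B = 10/357 (B = (2*10/(-3 - 4))/(-102) = (2*10/(-7))*(-1/102) = (2*10*(-1/7))*(-1/102) = -20/7*(-1/102) = 10/357 ≈ 0.028011)
93*(-93 + B) = 93*(-93 + 10/357) = 93*(-33191/357) = -1028921/119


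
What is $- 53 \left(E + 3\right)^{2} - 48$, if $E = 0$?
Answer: $-525$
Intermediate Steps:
$- 53 \left(E + 3\right)^{2} - 48 = - 53 \left(0 + 3\right)^{2} - 48 = - 53 \cdot 3^{2} - 48 = \left(-53\right) 9 - 48 = -477 - 48 = -525$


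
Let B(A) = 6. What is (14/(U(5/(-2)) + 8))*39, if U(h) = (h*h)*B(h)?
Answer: 12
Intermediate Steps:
U(h) = 6*h² (U(h) = (h*h)*6 = h²*6 = 6*h²)
(14/(U(5/(-2)) + 8))*39 = (14/(6*(5/(-2))² + 8))*39 = (14/(6*(5*(-½))² + 8))*39 = (14/(6*(-5/2)² + 8))*39 = (14/(6*(25/4) + 8))*39 = (14/(75/2 + 8))*39 = (14/(91/2))*39 = (14*(2/91))*39 = (4/13)*39 = 12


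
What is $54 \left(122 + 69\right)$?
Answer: $10314$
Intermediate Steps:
$54 \left(122 + 69\right) = 54 \cdot 191 = 10314$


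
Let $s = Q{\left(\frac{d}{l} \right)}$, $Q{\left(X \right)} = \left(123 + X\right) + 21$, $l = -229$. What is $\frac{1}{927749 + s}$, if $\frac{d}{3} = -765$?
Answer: $\frac{229}{212489792} \approx 1.0777 \cdot 10^{-6}$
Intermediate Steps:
$d = -2295$ ($d = 3 \left(-765\right) = -2295$)
$Q{\left(X \right)} = 144 + X$
$s = \frac{35271}{229}$ ($s = 144 - \frac{2295}{-229} = 144 - - \frac{2295}{229} = 144 + \frac{2295}{229} = \frac{35271}{229} \approx 154.02$)
$\frac{1}{927749 + s} = \frac{1}{927749 + \frac{35271}{229}} = \frac{1}{\frac{212489792}{229}} = \frac{229}{212489792}$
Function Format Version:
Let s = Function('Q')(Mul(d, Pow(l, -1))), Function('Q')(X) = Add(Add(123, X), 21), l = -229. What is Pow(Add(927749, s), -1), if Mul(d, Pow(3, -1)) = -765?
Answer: Rational(229, 212489792) ≈ 1.0777e-6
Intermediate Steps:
d = -2295 (d = Mul(3, -765) = -2295)
Function('Q')(X) = Add(144, X)
s = Rational(35271, 229) (s = Add(144, Mul(-2295, Pow(-229, -1))) = Add(144, Mul(-2295, Rational(-1, 229))) = Add(144, Rational(2295, 229)) = Rational(35271, 229) ≈ 154.02)
Pow(Add(927749, s), -1) = Pow(Add(927749, Rational(35271, 229)), -1) = Pow(Rational(212489792, 229), -1) = Rational(229, 212489792)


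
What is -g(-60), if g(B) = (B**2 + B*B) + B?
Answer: -7140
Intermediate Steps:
g(B) = B + 2*B**2 (g(B) = (B**2 + B**2) + B = 2*B**2 + B = B + 2*B**2)
-g(-60) = -(-60)*(1 + 2*(-60)) = -(-60)*(1 - 120) = -(-60)*(-119) = -1*7140 = -7140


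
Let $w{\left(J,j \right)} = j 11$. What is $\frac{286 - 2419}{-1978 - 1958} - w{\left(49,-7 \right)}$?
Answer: $\frac{101735}{1312} \approx 77.542$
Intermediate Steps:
$w{\left(J,j \right)} = 11 j$
$\frac{286 - 2419}{-1978 - 1958} - w{\left(49,-7 \right)} = \frac{286 - 2419}{-1978 - 1958} - 11 \left(-7\right) = - \frac{2133}{-3936} - -77 = \left(-2133\right) \left(- \frac{1}{3936}\right) + 77 = \frac{711}{1312} + 77 = \frac{101735}{1312}$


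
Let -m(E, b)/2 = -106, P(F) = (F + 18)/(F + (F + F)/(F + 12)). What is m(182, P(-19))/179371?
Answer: 212/179371 ≈ 0.0011819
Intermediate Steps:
P(F) = (18 + F)/(F + 2*F/(12 + F)) (P(F) = (18 + F)/(F + (2*F)/(12 + F)) = (18 + F)/(F + 2*F/(12 + F)))
m(E, b) = 212 (m(E, b) = -2*(-106) = 212)
m(182, P(-19))/179371 = 212/179371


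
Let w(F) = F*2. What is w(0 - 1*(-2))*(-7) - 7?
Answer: -35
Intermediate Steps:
w(F) = 2*F
w(0 - 1*(-2))*(-7) - 7 = (2*(0 - 1*(-2)))*(-7) - 7 = (2*(0 + 2))*(-7) - 7 = (2*2)*(-7) - 7 = 4*(-7) - 7 = -28 - 7 = -35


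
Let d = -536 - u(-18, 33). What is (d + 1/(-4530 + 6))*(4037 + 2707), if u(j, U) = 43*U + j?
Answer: -4924799818/377 ≈ -1.3063e+7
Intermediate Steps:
u(j, U) = j + 43*U
d = -1937 (d = -536 - (-18 + 43*33) = -536 - (-18 + 1419) = -536 - 1*1401 = -536 - 1401 = -1937)
(d + 1/(-4530 + 6))*(4037 + 2707) = (-1937 + 1/(-4530 + 6))*(4037 + 2707) = (-1937 + 1/(-4524))*6744 = (-1937 - 1/4524)*6744 = -8762989/4524*6744 = -4924799818/377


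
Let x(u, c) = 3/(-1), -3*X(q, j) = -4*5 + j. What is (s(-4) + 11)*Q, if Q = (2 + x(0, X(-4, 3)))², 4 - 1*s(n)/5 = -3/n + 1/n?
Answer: 57/2 ≈ 28.500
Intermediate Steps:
X(q, j) = 20/3 - j/3 (X(q, j) = -(-4*5 + j)/3 = -(-20 + j)/3 = 20/3 - j/3)
s(n) = 20 + 10/n (s(n) = 20 - 5*(-3/n + 1/n) = 20 - (-10)/n = 20 + 10/n)
x(u, c) = -3 (x(u, c) = 3*(-1) = -3)
Q = 1 (Q = (2 - 3)² = (-1)² = 1)
(s(-4) + 11)*Q = ((20 + 10/(-4)) + 11)*1 = ((20 + 10*(-¼)) + 11)*1 = ((20 - 5/2) + 11)*1 = (35/2 + 11)*1 = (57/2)*1 = 57/2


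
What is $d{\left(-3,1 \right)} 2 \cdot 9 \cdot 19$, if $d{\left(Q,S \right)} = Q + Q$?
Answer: $-2052$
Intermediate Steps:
$d{\left(Q,S \right)} = 2 Q$
$d{\left(-3,1 \right)} 2 \cdot 9 \cdot 19 = 2 \left(-3\right) 2 \cdot 9 \cdot 19 = \left(-6\right) 18 \cdot 19 = \left(-108\right) 19 = -2052$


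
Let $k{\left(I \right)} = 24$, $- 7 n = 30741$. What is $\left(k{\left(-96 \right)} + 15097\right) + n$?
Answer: $\frac{75106}{7} \approx 10729.0$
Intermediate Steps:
$n = - \frac{30741}{7}$ ($n = \left(- \frac{1}{7}\right) 30741 = - \frac{30741}{7} \approx -4391.6$)
$\left(k{\left(-96 \right)} + 15097\right) + n = \left(24 + 15097\right) - \frac{30741}{7} = 15121 - \frac{30741}{7} = \frac{75106}{7}$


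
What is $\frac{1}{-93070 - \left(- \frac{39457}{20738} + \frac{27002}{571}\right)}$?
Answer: $- \frac{11841398}{1102616349389} \approx -1.0739 \cdot 10^{-5}$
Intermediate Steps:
$\frac{1}{-93070 - \left(- \frac{39457}{20738} + \frac{27002}{571}\right)} = \frac{1}{-93070 - \frac{537437529}{11841398}} = \frac{1}{- \frac{1102616349389}{11841398}} = - \frac{11841398}{1102616349389}$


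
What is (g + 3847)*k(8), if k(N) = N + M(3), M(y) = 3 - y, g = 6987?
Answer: 86672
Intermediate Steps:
k(N) = N (k(N) = N + (3 - 1*3) = N + (3 - 3) = N + 0 = N)
(g + 3847)*k(8) = (6987 + 3847)*8 = 10834*8 = 86672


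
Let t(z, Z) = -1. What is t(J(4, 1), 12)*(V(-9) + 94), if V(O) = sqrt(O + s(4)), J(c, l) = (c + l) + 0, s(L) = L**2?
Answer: -94 - sqrt(7) ≈ -96.646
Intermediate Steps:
J(c, l) = c + l
V(O) = sqrt(16 + O) (V(O) = sqrt(O + 4**2) = sqrt(O + 16) = sqrt(16 + O))
t(J(4, 1), 12)*(V(-9) + 94) = -(sqrt(16 - 9) + 94) = -(sqrt(7) + 94) = -(94 + sqrt(7)) = -94 - sqrt(7)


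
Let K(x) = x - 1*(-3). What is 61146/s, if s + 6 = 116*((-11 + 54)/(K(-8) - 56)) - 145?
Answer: -1243302/4733 ≈ -262.69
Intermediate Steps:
K(x) = 3 + x (K(x) = x + 3 = 3 + x)
s = -14199/61 (s = -6 + (116*((-11 + 54)/((3 - 8) - 56)) - 145) = -6 + (116*(43/(-5 - 56)) - 145) = -6 + (116*(43/(-61)) - 145) = -6 + (116*(43*(-1/61)) - 145) = -6 + (116*(-43/61) - 145) = -6 + (-4988/61 - 145) = -6 - 13833/61 = -14199/61 ≈ -232.77)
61146/s = 61146/(-14199/61) = 61146*(-61/14199) = -1243302/4733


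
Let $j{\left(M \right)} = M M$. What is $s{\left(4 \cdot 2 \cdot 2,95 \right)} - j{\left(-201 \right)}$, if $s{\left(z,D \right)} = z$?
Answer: $-40385$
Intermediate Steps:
$j{\left(M \right)} = M^{2}$
$s{\left(4 \cdot 2 \cdot 2,95 \right)} - j{\left(-201 \right)} = 4 \cdot 2 \cdot 2 - \left(-201\right)^{2} = 8 \cdot 2 - 40401 = 16 - 40401 = -40385$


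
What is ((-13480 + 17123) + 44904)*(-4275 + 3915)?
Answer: -17476920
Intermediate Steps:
((-13480 + 17123) + 44904)*(-4275 + 3915) = (3643 + 44904)*(-360) = 48547*(-360) = -17476920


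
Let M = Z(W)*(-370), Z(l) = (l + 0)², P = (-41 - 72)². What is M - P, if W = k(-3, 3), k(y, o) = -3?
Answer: -16099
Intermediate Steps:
W = -3
P = 12769 (P = (-113)² = 12769)
Z(l) = l²
M = -3330 (M = (-3)²*(-370) = 9*(-370) = -3330)
M - P = -3330 - 1*12769 = -3330 - 12769 = -16099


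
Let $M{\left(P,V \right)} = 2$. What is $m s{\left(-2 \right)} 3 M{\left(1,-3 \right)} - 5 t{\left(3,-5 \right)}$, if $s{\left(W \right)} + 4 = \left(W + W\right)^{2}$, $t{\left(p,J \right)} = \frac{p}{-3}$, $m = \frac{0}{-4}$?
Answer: $5$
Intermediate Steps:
$m = 0$ ($m = 0 \left(- \frac{1}{4}\right) = 0$)
$t{\left(p,J \right)} = - \frac{p}{3}$ ($t{\left(p,J \right)} = p \left(- \frac{1}{3}\right) = - \frac{p}{3}$)
$s{\left(W \right)} = -4 + 4 W^{2}$ ($s{\left(W \right)} = -4 + \left(W + W\right)^{2} = -4 + \left(2 W\right)^{2} = -4 + 4 W^{2}$)
$m s{\left(-2 \right)} 3 M{\left(1,-3 \right)} - 5 t{\left(3,-5 \right)} = 0 \left(-4 + 4 \left(-2\right)^{2}\right) 3 \cdot 2 - 5 \left(\left(- \frac{1}{3}\right) 3\right) = 0 \left(-4 + 4 \cdot 4\right) 3 \cdot 2 - -5 = 0 \left(-4 + 16\right) 3 \cdot 2 + 5 = 0 \cdot 12 \cdot 3 \cdot 2 + 5 = 0 \cdot 3 \cdot 2 + 5 = 0 \cdot 2 + 5 = 0 + 5 = 5$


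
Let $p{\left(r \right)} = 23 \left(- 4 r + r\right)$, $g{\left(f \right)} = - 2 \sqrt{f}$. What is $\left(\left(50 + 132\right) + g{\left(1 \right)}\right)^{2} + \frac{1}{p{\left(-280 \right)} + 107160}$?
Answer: $\frac{4097952001}{126480} \approx 32400.0$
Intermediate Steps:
$p{\left(r \right)} = - 69 r$ ($p{\left(r \right)} = 23 \left(- 3 r\right) = - 69 r$)
$\left(\left(50 + 132\right) + g{\left(1 \right)}\right)^{2} + \frac{1}{p{\left(-280 \right)} + 107160} = \left(\left(50 + 132\right) - 2 \sqrt{1}\right)^{2} + \frac{1}{\left(-69\right) \left(-280\right) + 107160} = \left(182 - 2\right)^{2} + \frac{1}{19320 + 107160} = \left(182 - 2\right)^{2} + \frac{1}{126480} = 180^{2} + \frac{1}{126480} = 32400 + \frac{1}{126480} = \frac{4097952001}{126480}$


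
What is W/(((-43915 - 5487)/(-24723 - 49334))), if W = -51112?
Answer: -1892600692/24701 ≈ -76620.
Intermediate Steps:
W/(((-43915 - 5487)/(-24723 - 49334))) = -51112*(-24723 - 49334)/(-43915 - 5487) = -51112/((-49402/(-74057))) = -51112/((-49402*(-1/74057))) = -51112/49402/74057 = -51112*74057/49402 = -1892600692/24701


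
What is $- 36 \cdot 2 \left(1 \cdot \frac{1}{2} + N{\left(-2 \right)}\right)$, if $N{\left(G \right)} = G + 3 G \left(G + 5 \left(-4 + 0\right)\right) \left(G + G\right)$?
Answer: $38124$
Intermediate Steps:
$N{\left(G \right)} = G + 6 G^{2} \left(-20 + G\right)$ ($N{\left(G \right)} = G + 3 G \left(G + 5 \left(-4\right)\right) 2 G = G + 3 G \left(G - 20\right) 2 G = G + 3 G \left(-20 + G\right) 2 G = G + 3 G 2 G \left(-20 + G\right) = G + 3 \cdot 2 G^{2} \left(-20 + G\right) = G + 6 G^{2} \left(-20 + G\right)$)
$- 36 \cdot 2 \left(1 \cdot \frac{1}{2} + N{\left(-2 \right)}\right) = - 36 \cdot 2 \left(1 \cdot \frac{1}{2} - 2 \left(1 - -240 + 6 \left(-2\right)^{2}\right)\right) = - 36 \cdot 2 \left(1 \cdot \frac{1}{2} - 2 \left(1 + 240 + 6 \cdot 4\right)\right) = - 36 \cdot 2 \left(\frac{1}{2} - 2 \left(1 + 240 + 24\right)\right) = - 36 \cdot 2 \left(\frac{1}{2} - 530\right) = - 36 \cdot 2 \left(- \frac{1059}{2}\right) = \left(-36\right) \left(-1059\right) = 38124$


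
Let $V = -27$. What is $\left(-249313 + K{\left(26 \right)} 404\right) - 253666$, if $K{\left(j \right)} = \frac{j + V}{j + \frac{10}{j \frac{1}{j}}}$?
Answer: $- \frac{4526912}{9} \approx -5.0299 \cdot 10^{5}$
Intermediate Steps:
$K{\left(j \right)} = \frac{-27 + j}{10 + j}$ ($K{\left(j \right)} = \frac{j - 27}{j + \frac{10}{j \frac{1}{j}}} = \frac{-27 + j}{j + \frac{10}{1}} = \frac{-27 + j}{j + 10 \cdot 1} = \frac{-27 + j}{j + 10} = \frac{-27 + j}{10 + j}$)
$\left(-249313 + K{\left(26 \right)} 404\right) - 253666 = \left(-249313 + \frac{-27 + 26}{10 + 26} \cdot 404\right) - 253666 = \left(-249313 + \frac{1}{36} \left(-1\right) 404\right) - 253666 = \left(-249313 - \frac{101}{9}\right) - 253666 = - \frac{2243918}{9} - 253666 = - \frac{4526912}{9}$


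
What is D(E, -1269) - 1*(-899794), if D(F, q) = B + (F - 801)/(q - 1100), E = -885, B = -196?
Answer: 2131149348/2369 ≈ 8.9960e+5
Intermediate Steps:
D(F, q) = -196 + (-801 + F)/(-1100 + q) (D(F, q) = -196 + (F - 801)/(q - 1100) = -196 + (-801 + F)/(-1100 + q))
D(E, -1269) - 1*(-899794) = (214799 - 885 - 196*(-1269))/(-1100 - 1269) - 1*(-899794) = (214799 - 885 + 248724)/(-2369) + 899794 = -1/2369*462638 + 899794 = -462638/2369 + 899794 = 2131149348/2369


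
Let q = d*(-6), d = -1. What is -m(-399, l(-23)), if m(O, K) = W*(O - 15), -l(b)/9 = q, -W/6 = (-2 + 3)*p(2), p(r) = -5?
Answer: 12420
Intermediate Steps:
q = 6 (q = -1*(-6) = 6)
W = 30 (W = -6*(-2 + 3)*(-5) = -6*(-5) = 30)
l(b) = -54 (l(b) = -9*6 = -54)
m(O, K) = -450 + 30*O (m(O, K) = 30*(O - 15) = 30*(-15 + O) = -450 + 30*O)
-m(-399, l(-23)) = -(-450 + 30*(-399)) = -(-450 - 11970) = -1*(-12420) = 12420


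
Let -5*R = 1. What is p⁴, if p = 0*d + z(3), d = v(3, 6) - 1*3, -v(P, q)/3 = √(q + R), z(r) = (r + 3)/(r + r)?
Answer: 1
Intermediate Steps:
R = -⅕ (R = -⅕*1 = -⅕ ≈ -0.20000)
z(r) = (3 + r)/(2*r) (z(r) = (3 + r)/((2*r)) = (3 + r)*(1/(2*r)) = (3 + r)/(2*r))
v(P, q) = -3*√(-⅕ + q) (v(P, q) = -3*√(q - ⅕) = -3*√(-⅕ + q))
d = -3 - 3*√145/5 (d = -3*√(-5 + 25*6)/5 - 1*3 = -3*√(-5 + 150)/5 - 3 = -3*√145/5 - 3 = -3 - 3*√145/5 ≈ -10.225)
p = 1 (p = 0*(-3 - 3*√145/5) + (½)*(3 + 3)/3 = 0 + (½)*(⅓)*6 = 0 + 1 = 1)
p⁴ = 1⁴ = 1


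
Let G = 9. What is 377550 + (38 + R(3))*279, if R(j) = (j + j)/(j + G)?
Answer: 776583/2 ≈ 3.8829e+5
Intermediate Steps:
R(j) = 2*j/(9 + j) (R(j) = (j + j)/(j + 9) = (2*j)/(9 + j) = 2*j/(9 + j))
377550 + (38 + R(3))*279 = 377550 + (38 + 2*3/(9 + 3))*279 = 377550 + (38 + 2*3/12)*279 = 377550 + (38 + 2*3*(1/12))*279 = 377550 + (38 + ½)*279 = 377550 + (77/2)*279 = 377550 + 21483/2 = 776583/2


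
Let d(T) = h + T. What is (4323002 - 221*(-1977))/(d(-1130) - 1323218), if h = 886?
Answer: -4759919/1323462 ≈ -3.5966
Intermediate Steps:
d(T) = 886 + T
(4323002 - 221*(-1977))/(d(-1130) - 1323218) = (4323002 - 221*(-1977))/((886 - 1130) - 1323218) = (4323002 + 436917)/(-244 - 1323218) = 4759919/(-1323462) = 4759919*(-1/1323462) = -4759919/1323462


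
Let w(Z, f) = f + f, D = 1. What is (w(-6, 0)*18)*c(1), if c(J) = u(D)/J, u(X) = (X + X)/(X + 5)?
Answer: 0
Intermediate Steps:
w(Z, f) = 2*f
u(X) = 2*X/(5 + X) (u(X) = (2*X)/(5 + X) = 2*X/(5 + X))
c(J) = 1/(3*J) (c(J) = (2*1/(5 + 1))/J = (2*1/6)/J = (2*1*(⅙))/J = 1/(3*J))
(w(-6, 0)*18)*c(1) = ((2*0)*18)*((⅓)/1) = (0*18)*((⅓)*1) = 0*(⅓) = 0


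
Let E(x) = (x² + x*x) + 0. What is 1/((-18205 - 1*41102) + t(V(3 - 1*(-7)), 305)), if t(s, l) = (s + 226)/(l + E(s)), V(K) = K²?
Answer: -20305/1204228309 ≈ -1.6861e-5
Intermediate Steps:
E(x) = 2*x² (E(x) = (x² + x²) + 0 = 2*x² + 0 = 2*x²)
t(s, l) = (226 + s)/(l + 2*s²) (t(s, l) = (s + 226)/(l + 2*s²) = (226 + s)/(l + 2*s²))
1/((-18205 - 1*41102) + t(V(3 - 1*(-7)), 305)) = 1/((-18205 - 1*41102) + (226 + (3 - 1*(-7))²)/(305 + 2*((3 - 1*(-7))²)²)) = 1/((-18205 - 41102) + (226 + (3 + 7)²)/(305 + 2*((3 + 7)²)²)) = 1/(-59307 + (226 + 10²)/(305 + 2*(10²)²)) = 1/(-59307 + (226 + 100)/(305 + 2*100²)) = 1/(-59307 + 326/(305 + 2*10000)) = 1/(-59307 + 326/(305 + 20000)) = 1/(-59307 + 326/20305) = 1/(-1204228309/20305) = -20305/1204228309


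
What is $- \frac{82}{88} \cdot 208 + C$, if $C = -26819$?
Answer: $- \frac{297141}{11} \approx -27013.0$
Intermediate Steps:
$- \frac{82}{88} \cdot 208 + C = - \frac{82}{88} \cdot 208 - 26819 = \left(-82\right) \frac{1}{88} \cdot 208 - 26819 = \left(- \frac{41}{44}\right) 208 - 26819 = - \frac{2132}{11} - 26819 = - \frac{297141}{11}$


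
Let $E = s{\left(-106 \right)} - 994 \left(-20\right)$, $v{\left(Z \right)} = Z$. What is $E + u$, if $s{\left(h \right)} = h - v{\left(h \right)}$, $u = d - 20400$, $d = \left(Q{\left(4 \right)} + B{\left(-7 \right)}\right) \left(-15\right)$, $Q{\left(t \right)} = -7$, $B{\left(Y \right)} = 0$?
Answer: $-415$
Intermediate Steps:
$d = 105$ ($d = \left(-7 + 0\right) \left(-15\right) = \left(-7\right) \left(-15\right) = 105$)
$u = -20295$ ($u = 105 - 20400 = -20295$)
$s{\left(h \right)} = 0$ ($s{\left(h \right)} = h - h = 0$)
$E = 19880$ ($E = 0 - 994 \left(-20\right) = 0 - -19880 = 0 + 19880 = 19880$)
$E + u = 19880 - 20295 = -415$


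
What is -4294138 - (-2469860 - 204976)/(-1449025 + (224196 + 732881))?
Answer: -528123818915/122987 ≈ -4.2941e+6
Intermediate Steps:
-4294138 - (-2469860 - 204976)/(-1449025 + (224196 + 732881)) = -4294138 - (-2674836)/(-1449025 + 957077) = -4294138 - (-2674836)/(-491948) = -4294138 - (-2674836)*(-1)/491948 = -4294138 - 1*668709/122987 = -4294138 - 668709/122987 = -528123818915/122987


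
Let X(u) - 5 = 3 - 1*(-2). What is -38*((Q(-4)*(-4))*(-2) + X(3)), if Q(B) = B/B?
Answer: -684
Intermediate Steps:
Q(B) = 1
X(u) = 10 (X(u) = 5 + (3 - 1*(-2)) = 5 + (3 + 2) = 5 + 5 = 10)
-38*((Q(-4)*(-4))*(-2) + X(3)) = -38*((1*(-4))*(-2) + 10) = -38*(-4*(-2) + 10) = -38*(8 + 10) = -38*18 = -684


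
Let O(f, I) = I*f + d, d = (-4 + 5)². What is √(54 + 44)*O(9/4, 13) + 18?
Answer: 18 + 847*√2/4 ≈ 317.46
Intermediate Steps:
d = 1 (d = 1² = 1)
O(f, I) = 1 + I*f (O(f, I) = I*f + 1 = 1 + I*f)
√(54 + 44)*O(9/4, 13) + 18 = √(54 + 44)*(1 + 13*(9/4)) + 18 = √98*(1 + 13*(9*(¼))) + 18 = (7*√2)*(1 + 13*(9/4)) + 18 = (7*√2)*(1 + 117/4) + 18 = (7*√2)*(121/4) + 18 = 847*√2/4 + 18 = 18 + 847*√2/4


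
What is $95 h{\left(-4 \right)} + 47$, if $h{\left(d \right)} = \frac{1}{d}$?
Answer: $\frac{93}{4} \approx 23.25$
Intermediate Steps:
$95 h{\left(-4 \right)} + 47 = \frac{95}{-4} + 47 = 95 \left(- \frac{1}{4}\right) + 47 = - \frac{95}{4} + 47 = \frac{93}{4}$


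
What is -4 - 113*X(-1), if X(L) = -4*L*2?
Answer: -908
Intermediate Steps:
X(L) = -8*L
-4 - 113*X(-1) = -4 - (-904)*(-1) = -4 - 113*8 = -4 - 904 = -908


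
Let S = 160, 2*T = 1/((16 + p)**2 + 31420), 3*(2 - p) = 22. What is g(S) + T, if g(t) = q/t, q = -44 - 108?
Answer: -2696093/2838040 ≈ -0.94998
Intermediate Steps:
p = -16/3 (p = 2 - 1/3*22 = 2 - 22/3 = -16/3 ≈ -5.3333)
T = 9/567608 (T = 1/(2*((16 - 16/3)**2 + 31420)) = 1/(2*((32/3)**2 + 31420)) = 1/(2*(1024/9 + 31420)) = 1/(2*(283804/9)) = (1/2)*(9/283804) = 9/567608 ≈ 1.5856e-5)
q = -152
g(t) = -152/t
g(S) + T = -152/160 + 9/567608 = -152*1/160 + 9/567608 = -19/20 + 9/567608 = -2696093/2838040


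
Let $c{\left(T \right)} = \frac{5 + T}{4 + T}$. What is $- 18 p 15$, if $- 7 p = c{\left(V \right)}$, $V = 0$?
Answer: $\frac{675}{14} \approx 48.214$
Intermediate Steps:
$c{\left(T \right)} = \frac{5 + T}{4 + T}$
$p = - \frac{5}{28}$ ($p = - \frac{\frac{1}{4 + 0} \left(5 + 0\right)}{7} = - \frac{\frac{1}{4} \cdot 5}{7} = \left(- \frac{1}{7}\right) \frac{5}{4} = - \frac{5}{28} \approx -0.17857$)
$- 18 p 15 = \left(-18\right) \left(- \frac{5}{28}\right) 15 = \frac{45}{14} \cdot 15 = \frac{675}{14}$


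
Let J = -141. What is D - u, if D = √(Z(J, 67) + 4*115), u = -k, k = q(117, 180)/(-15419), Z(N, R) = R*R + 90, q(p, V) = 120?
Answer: -120/15419 + √5039 ≈ 70.978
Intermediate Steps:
Z(N, R) = 90 + R² (Z(N, R) = R² + 90 = 90 + R²)
k = -120/15419 (k = 120/(-15419) = 120*(-1/15419) = -120/15419 ≈ -0.0077826)
u = 120/15419 (u = -1*(-120/15419) = 120/15419 ≈ 0.0077826)
D = √5039 (D = √((90 + 67²) + 4*115) = √((90 + 4489) + 460) = √(4579 + 460) = √5039 ≈ 70.986)
D - u = √5039 - 1*120/15419 = √5039 - 120/15419 = -120/15419 + √5039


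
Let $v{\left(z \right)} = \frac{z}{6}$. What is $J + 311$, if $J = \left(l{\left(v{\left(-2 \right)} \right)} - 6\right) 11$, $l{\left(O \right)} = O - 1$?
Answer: $\frac{691}{3} \approx 230.33$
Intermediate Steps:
$v{\left(z \right)} = \frac{z}{6}$ ($v{\left(z \right)} = z \frac{1}{6} = \frac{z}{6}$)
$l{\left(O \right)} = -1 + O$
$J = - \frac{242}{3}$ ($J = \left(\left(-1 + \frac{1}{6} \left(-2\right)\right) - 6\right) 11 = \left(\left(-1 - \frac{1}{3}\right) - 6\right) 11 = \left(- \frac{4}{3} - 6\right) 11 = \left(- \frac{22}{3}\right) 11 = - \frac{242}{3} \approx -80.667$)
$J + 311 = - \frac{242}{3} + 311 = \frac{691}{3}$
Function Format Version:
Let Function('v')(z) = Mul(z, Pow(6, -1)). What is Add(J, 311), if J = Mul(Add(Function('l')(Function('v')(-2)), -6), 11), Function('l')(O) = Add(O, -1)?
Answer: Rational(691, 3) ≈ 230.33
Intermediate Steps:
Function('v')(z) = Mul(Rational(1, 6), z) (Function('v')(z) = Mul(z, Rational(1, 6)) = Mul(Rational(1, 6), z))
Function('l')(O) = Add(-1, O)
J = Rational(-242, 3) (J = Mul(Add(Add(-1, Mul(Rational(1, 6), -2)), -6), 11) = Mul(Add(Add(-1, Rational(-1, 3)), -6), 11) = Mul(Add(Rational(-4, 3), -6), 11) = Mul(Rational(-22, 3), 11) = Rational(-242, 3) ≈ -80.667)
Add(J, 311) = Add(Rational(-242, 3), 311) = Rational(691, 3)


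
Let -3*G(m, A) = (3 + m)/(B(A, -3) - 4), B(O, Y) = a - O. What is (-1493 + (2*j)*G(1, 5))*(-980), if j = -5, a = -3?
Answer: 13178060/9 ≈ 1.4642e+6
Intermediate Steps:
B(O, Y) = -3 - O
G(m, A) = -(3 + m)/(3*(-7 - A)) (G(m, A) = -(3 + m)/(3*((-3 - A) - 4)) = -(3 + m)/(3*(-7 - A)))
(-1493 + (2*j)*G(1, 5))*(-980) = (-1493 + (2*(-5))*((3 + 1)/(3*(7 + 5))))*(-980) = (-1493 - 10*4/(3*12))*(-980) = (-1493 - 10*⅑)*(-980) = (-1493 - 10/9)*(-980) = -13447/9*(-980) = 13178060/9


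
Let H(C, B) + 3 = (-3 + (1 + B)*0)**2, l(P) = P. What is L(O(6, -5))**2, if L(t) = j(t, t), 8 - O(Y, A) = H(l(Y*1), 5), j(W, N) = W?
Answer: 4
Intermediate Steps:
H(C, B) = 6 (H(C, B) = -3 + (-3 + (1 + B)*0)**2 = -3 + (-3 + 0)**2 = -3 + (-3)**2 = -3 + 9 = 6)
O(Y, A) = 2 (O(Y, A) = 8 - 1*6 = 8 - 6 = 2)
L(t) = t
L(O(6, -5))**2 = 2**2 = 4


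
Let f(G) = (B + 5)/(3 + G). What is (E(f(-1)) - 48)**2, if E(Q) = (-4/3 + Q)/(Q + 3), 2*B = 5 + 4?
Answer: 19562929/8649 ≈ 2261.9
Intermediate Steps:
B = 9/2 (B = (5 + 4)/2 = (1/2)*9 = 9/2 ≈ 4.5000)
f(G) = 19/(2*(3 + G)) (f(G) = (9/2 + 5)/(3 + G) = 19/(2*(3 + G)))
E(Q) = (-4/3 + Q)/(3 + Q) (E(Q) = (-4*1/3 + Q)/(3 + Q) = (-4/3 + Q)/(3 + Q))
(E(f(-1)) - 48)**2 = ((-4/3 + 19/(2*(3 - 1)))/(3 + 19/(2*(3 - 1))) - 48)**2 = ((-4/3 + (19/2)/2)/(3 + (19/2)/2) - 48)**2 = ((-4/3 + (19/2)*(1/2))/(3 + (19/2)*(1/2)) - 48)**2 = ((-4/3 + 19/4)/(3 + 19/4) - 48)**2 = ((41/12)/(31/4) - 48)**2 = ((4/31)*(41/12) - 48)**2 = (41/93 - 48)**2 = (-4423/93)**2 = 19562929/8649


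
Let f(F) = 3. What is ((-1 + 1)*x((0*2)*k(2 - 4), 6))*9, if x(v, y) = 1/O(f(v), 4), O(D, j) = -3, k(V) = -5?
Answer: 0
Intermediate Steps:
x(v, y) = -⅓ (x(v, y) = 1/(-3) = -⅓)
((-1 + 1)*x((0*2)*k(2 - 4), 6))*9 = ((-1 + 1)*(-⅓))*9 = (0*(-⅓))*9 = 0*9 = 0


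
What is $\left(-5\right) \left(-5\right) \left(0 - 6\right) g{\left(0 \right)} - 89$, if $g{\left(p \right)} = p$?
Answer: $-89$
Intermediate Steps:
$\left(-5\right) \left(-5\right) \left(0 - 6\right) g{\left(0 \right)} - 89 = \left(-5\right) \left(-5\right) \left(0 - 6\right) 0 - 89 = 25 \left(0 - 6\right) 0 - 89 = 25 \left(-6\right) 0 - 89 = \left(-150\right) 0 - 89 = 0 - 89 = -89$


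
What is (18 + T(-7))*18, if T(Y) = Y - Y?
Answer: 324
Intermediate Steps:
T(Y) = 0
(18 + T(-7))*18 = (18 + 0)*18 = 18*18 = 324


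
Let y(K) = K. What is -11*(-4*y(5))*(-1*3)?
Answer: -660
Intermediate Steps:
-11*(-4*y(5))*(-1*3) = -11*(-4*5)*(-1*3) = -(-220)*(-3) = -11*60 = -660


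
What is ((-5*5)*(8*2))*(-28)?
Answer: 11200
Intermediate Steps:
((-5*5)*(8*2))*(-28) = -25*16*(-28) = -400*(-28) = 11200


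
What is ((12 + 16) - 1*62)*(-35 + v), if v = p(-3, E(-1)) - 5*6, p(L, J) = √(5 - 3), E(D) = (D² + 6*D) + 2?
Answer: 2210 - 34*√2 ≈ 2161.9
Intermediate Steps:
E(D) = 2 + D² + 6*D
p(L, J) = √2
v = -30 + √2 (v = √2 - 5*6 = √2 - 30 = -30 + √2 ≈ -28.586)
((12 + 16) - 1*62)*(-35 + v) = ((12 + 16) - 1*62)*(-35 + (-30 + √2)) = (28 - 62)*(-65 + √2) = -34*(-65 + √2) = 2210 - 34*√2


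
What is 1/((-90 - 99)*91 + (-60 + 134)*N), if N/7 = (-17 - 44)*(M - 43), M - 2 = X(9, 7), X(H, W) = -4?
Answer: 1/1404711 ≈ 7.1189e-7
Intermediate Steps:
M = -2 (M = 2 - 4 = -2)
N = 19215 (N = 7*((-17 - 44)*(-2 - 43)) = 7*(-61*(-45)) = 7*2745 = 19215)
1/((-90 - 99)*91 + (-60 + 134)*N) = 1/((-90 - 99)*91 + (-60 + 134)*19215) = 1/(-189*91 + 74*19215) = 1/(-17199 + 1421910) = 1/1404711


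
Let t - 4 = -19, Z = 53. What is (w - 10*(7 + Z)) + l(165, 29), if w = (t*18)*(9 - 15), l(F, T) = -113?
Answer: 907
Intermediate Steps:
t = -15 (t = 4 - 19 = -15)
w = 1620 (w = (-15*18)*(9 - 15) = -270*(-6) = 1620)
(w - 10*(7 + Z)) + l(165, 29) = (1620 - 10*(7 + 53)) - 113 = (1620 - 10*60) - 113 = (1620 - 600) - 113 = 1020 - 113 = 907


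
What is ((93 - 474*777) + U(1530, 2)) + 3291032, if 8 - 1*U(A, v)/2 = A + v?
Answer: 2919779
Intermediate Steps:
U(A, v) = 16 - 2*A - 2*v (U(A, v) = 16 - 2*(A + v) = 16 + (-2*A - 2*v) = 16 - 2*A - 2*v)
((93 - 474*777) + U(1530, 2)) + 3291032 = ((93 - 474*777) + (16 - 2*1530 - 2*2)) + 3291032 = ((93 - 368298) + (16 - 3060 - 4)) + 3291032 = (-368205 - 3048) + 3291032 = -371253 + 3291032 = 2919779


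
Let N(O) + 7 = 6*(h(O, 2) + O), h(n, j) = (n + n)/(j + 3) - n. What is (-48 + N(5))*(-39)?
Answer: 1677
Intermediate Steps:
h(n, j) = -n + 2*n/(3 + j) (h(n, j) = (2*n)/(3 + j) - n = 2*n/(3 + j) - n = -n + 2*n/(3 + j))
N(O) = -7 + 12*O/5 (N(O) = -7 + 6*(-O*(1 + 2)/(3 + 2) + O) = -7 + 6*(-1*O*3/5 + O) = -7 + 6*(-1*O*1/5*3 + O) = -7 + 6*(-3*O/5 + O) = -7 + 6*(2*O/5) = -7 + 12*O/5)
(-48 + N(5))*(-39) = (-48 + (-7 + (12/5)*5))*(-39) = (-48 + (-7 + 12))*(-39) = (-48 + 5)*(-39) = -43*(-39) = 1677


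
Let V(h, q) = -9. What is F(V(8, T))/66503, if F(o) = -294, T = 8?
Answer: -294/66503 ≈ -0.0044209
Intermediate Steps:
F(V(8, T))/66503 = -294/66503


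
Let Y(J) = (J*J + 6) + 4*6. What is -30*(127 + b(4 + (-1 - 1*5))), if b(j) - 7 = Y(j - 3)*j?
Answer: -720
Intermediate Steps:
Y(J) = 30 + J² (Y(J) = (J² + 6) + 24 = (6 + J²) + 24 = 30 + J²)
b(j) = 7 + j*(30 + (-3 + j)²) (b(j) = 7 + (30 + (j - 3)²)*j = 7 + (30 + (-3 + j)²)*j = 7 + j*(30 + (-3 + j)²))
-30*(127 + b(4 + (-1 - 1*5))) = -30*(127 + (7 + (4 + (-1 - 1*5))*(30 + (-3 + (4 + (-1 - 1*5)))²))) = -30*(127 + (7 + (4 + (-1 - 5))*(30 + (-3 + (4 + (-1 - 5)))²))) = -30*(127 + (7 + (4 - 6)*(30 + (-3 + (4 - 6))²))) = -30*(127 + (7 - 2*(30 + (-3 - 2)²))) = -30*(127 + (7 - 2*(30 + (-5)²))) = -30*(127 + (7 - 2*(30 + 25))) = -30*(127 + (7 - 2*55)) = -30*(127 + (7 - 110)) = -30*(127 - 103) = -30*24 = -720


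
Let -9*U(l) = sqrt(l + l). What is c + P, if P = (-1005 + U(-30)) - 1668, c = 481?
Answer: -2192 - 2*I*sqrt(15)/9 ≈ -2192.0 - 0.86066*I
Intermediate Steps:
U(l) = -sqrt(2)*sqrt(l)/9 (U(l) = -sqrt(l + l)/9 = -sqrt(2)*sqrt(l)/9)
P = -2673 - 2*I*sqrt(15)/9 (P = (-1005 - sqrt(2)*sqrt(-30)/9) - 1668 = (-1005 - sqrt(2)*I*sqrt(30)/9) - 1668 = (-1005 - 2*I*sqrt(15)/9) - 1668 = -2673 - 2*I*sqrt(15)/9 ≈ -2673.0 - 0.86066*I)
c + P = 481 + (-2673 - 2*I*sqrt(15)/9) = -2192 - 2*I*sqrt(15)/9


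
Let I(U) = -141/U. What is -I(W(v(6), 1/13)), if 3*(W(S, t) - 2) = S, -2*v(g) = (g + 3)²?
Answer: -282/23 ≈ -12.261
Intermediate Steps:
v(g) = -(3 + g)²/2 (v(g) = -(g + 3)²/2 = -(3 + g)²/2)
W(S, t) = 2 + S/3
-I(W(v(6), 1/13)) = -(-141)/(2 + (-(3 + 6)²/2)/3) = -(-141)/(2 + (-½*9²)/3) = -(-141)/(2 + (-½*81)/3) = -(-141)/(2 + (⅓)*(-81/2)) = -(-141)/(2 - 27/2) = -(-141)/(-23/2) = -(-141)*(-2)/23 = -1*282/23 = -282/23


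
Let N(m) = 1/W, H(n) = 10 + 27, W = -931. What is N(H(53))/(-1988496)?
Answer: 1/1851289776 ≈ 5.4016e-10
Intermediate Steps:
H(n) = 37
N(m) = -1/931 (N(m) = 1/(-931) = -1/931)
N(H(53))/(-1988496) = -1/931/(-1988496) = -1/931*(-1/1988496) = 1/1851289776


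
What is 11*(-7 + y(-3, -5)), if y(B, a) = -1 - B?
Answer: -55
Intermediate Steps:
11*(-7 + y(-3, -5)) = 11*(-7 + (-1 - 1*(-3))) = 11*(-7 + (-1 + 3)) = 11*(-7 + 2) = 11*(-5) = -55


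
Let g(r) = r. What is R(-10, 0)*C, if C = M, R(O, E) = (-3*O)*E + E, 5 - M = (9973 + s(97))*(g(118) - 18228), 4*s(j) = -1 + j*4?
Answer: 0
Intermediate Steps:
s(j) = -¼ + j (s(j) = (-1 + j*4)/4 = (-1 + 4*j)/4 = -¼ + j)
M = 364726355/2 (M = 5 - (9973 + (-¼ + 97))*(118 - 18228) = 5 - (9973 + 387/4)*(-18110) = 5 - 40279*(-18110)/4 = 5 - 1*(-364726345/2) = 5 + 364726345/2 = 364726355/2 ≈ 1.8236e+8)
R(O, E) = E - 3*E*O (R(O, E) = -3*E*O + E = E - 3*E*O)
C = 364726355/2 ≈ 1.8236e+8
R(-10, 0)*C = (0*(1 - 3*(-10)))*(364726355/2) = (0*(1 + 30))*(364726355/2) = (0*31)*(364726355/2) = 0*(364726355/2) = 0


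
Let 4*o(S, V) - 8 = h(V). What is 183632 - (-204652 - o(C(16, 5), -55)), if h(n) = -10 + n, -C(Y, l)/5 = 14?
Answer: 1553079/4 ≈ 3.8827e+5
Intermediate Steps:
C(Y, l) = -70 (C(Y, l) = -5*14 = -70)
o(S, V) = -½ + V/4 (o(S, V) = 2 + (-10 + V)/4 = 2 + (-5/2 + V/4) = -½ + V/4)
183632 - (-204652 - o(C(16, 5), -55)) = 183632 - (-204652 - (-½ + (¼)*(-55))) = 183632 - (-204652 - (-½ - 55/4)) = 183632 - (-204652 - 1*(-57/4)) = 183632 - (-204652 + 57/4) = 183632 - 1*(-818551/4) = 183632 + 818551/4 = 1553079/4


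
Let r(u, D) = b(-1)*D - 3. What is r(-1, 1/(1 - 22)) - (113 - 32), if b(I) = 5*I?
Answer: -1759/21 ≈ -83.762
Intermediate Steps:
r(u, D) = -3 - 5*D (r(u, D) = (5*(-1))*D - 3 = -5*D - 3 = -3 - 5*D)
r(-1, 1/(1 - 22)) - (113 - 32) = (-3 - 5/(1 - 22)) - (113 - 32) = (-3 - 5/(-21)) - 1*81 = (-3 - 5*(-1/21)) - 81 = (-3 + 5/21) - 81 = -58/21 - 81 = -1759/21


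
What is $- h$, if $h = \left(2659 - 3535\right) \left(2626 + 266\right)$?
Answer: $2533392$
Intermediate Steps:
$h = -2533392$ ($h = \left(-876\right) 2892 = -2533392$)
$- h = \left(-1\right) \left(-2533392\right) = 2533392$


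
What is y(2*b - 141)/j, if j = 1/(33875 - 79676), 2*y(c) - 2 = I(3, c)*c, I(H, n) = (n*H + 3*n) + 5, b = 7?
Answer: -4403353941/2 ≈ -2.2017e+9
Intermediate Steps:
I(H, n) = 5 + 3*n + H*n (I(H, n) = (H*n + 3*n) + 5 = (3*n + H*n) + 5 = 5 + 3*n + H*n)
y(c) = 1 + c*(5 + 6*c)/2 (y(c) = 1 + ((5 + 3*c + 3*c)*c)/2 = 1 + ((5 + 6*c)*c)/2 = 1 + (c*(5 + 6*c))/2 = 1 + c*(5 + 6*c)/2)
j = -1/45801 (j = 1/(-45801) = -1/45801 ≈ -2.1834e-5)
y(2*b - 141)/j = (1 + (2*7 - 141)*(5 + 6*(2*7 - 141))/2)/(-1/45801) = (1 + (14 - 141)*(5 + 6*(14 - 141))/2)*(-45801) = (1 + (1/2)*(-127)*(5 + 6*(-127)))*(-45801) = (1 + (1/2)*(-127)*(5 - 762))*(-45801) = (1 + (1/2)*(-127)*(-757))*(-45801) = (1 + 96139/2)*(-45801) = (96141/2)*(-45801) = -4403353941/2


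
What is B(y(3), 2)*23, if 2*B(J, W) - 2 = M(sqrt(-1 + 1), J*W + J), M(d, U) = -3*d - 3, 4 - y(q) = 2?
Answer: -23/2 ≈ -11.500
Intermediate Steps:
y(q) = 2 (y(q) = 4 - 1*2 = 4 - 2 = 2)
M(d, U) = -3 - 3*d
B(J, W) = -1/2 (B(J, W) = 1 + (-3 - 3*sqrt(-1 + 1))/2 = 1 + (-3 - 3*sqrt(0))/2 = 1 + (-3 - 3*0)/2 = 1 + (-3 + 0)/2 = 1 + (1/2)*(-3) = 1 - 3/2 = -1/2)
B(y(3), 2)*23 = -1/2*23 = -23/2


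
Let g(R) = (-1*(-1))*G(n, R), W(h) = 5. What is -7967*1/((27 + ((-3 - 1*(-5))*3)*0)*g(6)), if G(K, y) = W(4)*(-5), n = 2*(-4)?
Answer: 7967/675 ≈ 11.803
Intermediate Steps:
n = -8
G(K, y) = -25 (G(K, y) = 5*(-5) = -25)
g(R) = -25 (g(R) = -1*(-1)*(-25) = 1*(-25) = -25)
-7967*1/((27 + ((-3 - 1*(-5))*3)*0)*g(6)) = -7967*(-1/(25*(27 + ((-3 - 1*(-5))*3)*0))) = -7967*(-1/(25*(27 + ((-3 + 5)*3)*0))) = -7967*(-1/(25*(27 + (2*3)*0))) = -7967*(-1/(25*(27 + 6*0))) = -7967*(-1/(25*(27 + 0))) = -7967/((-25*27)) = -7967/(-675) = -7967*(-1/675) = 7967/675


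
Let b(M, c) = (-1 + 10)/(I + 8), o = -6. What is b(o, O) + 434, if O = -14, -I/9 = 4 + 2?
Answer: 19955/46 ≈ 433.80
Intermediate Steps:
I = -54 (I = -9*(4 + 2) = -9*6 = -54)
b(M, c) = -9/46 (b(M, c) = (-1 + 10)/(-54 + 8) = 9/(-46) = 9*(-1/46) = -9/46)
b(o, O) + 434 = -9/46 + 434 = 19955/46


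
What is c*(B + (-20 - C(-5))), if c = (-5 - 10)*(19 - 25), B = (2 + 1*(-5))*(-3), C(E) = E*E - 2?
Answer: -3060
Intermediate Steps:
C(E) = -2 + E² (C(E) = E² - 2 = -2 + E²)
B = 9 (B = (2 - 5)*(-3) = -3*(-3) = 9)
c = 90 (c = -15*(-6) = 90)
c*(B + (-20 - C(-5))) = 90*(9 + (-20 - (-2 + (-5)²))) = 90*(9 + (-20 - (-2 + 25))) = 90*(9 + (-20 - 1*23)) = 90*(9 + (-20 - 23)) = 90*(9 - 43) = 90*(-34) = -3060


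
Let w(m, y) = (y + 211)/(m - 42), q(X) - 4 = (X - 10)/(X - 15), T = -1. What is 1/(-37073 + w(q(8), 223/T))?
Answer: -22/815599 ≈ -2.6974e-5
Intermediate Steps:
q(X) = 4 + (-10 + X)/(-15 + X) (q(X) = 4 + (X - 10)/(X - 15) = 4 + (-10 + X)/(-15 + X))
w(m, y) = (211 + y)/(-42 + m)
1/(-37073 + w(q(8), 223/T)) = 1/(-37073 + (211 + 223/(-1))/(-42 + 5*(-14 + 8)/(-15 + 8))) = 1/(-37073 + (211 + 223*(-1))/(-42 + 5*(-6)/(-7))) = 1/(-37073 + (211 - 223)/(-42 + 5*(-⅐)*(-6))) = 1/(-37073 - 12/(-42 + 30/7)) = 1/(-37073 - 12/(-264/7)) = 1/(-37073 - 7/264*(-12)) = 1/(-37073 + 7/22) = 1/(-815599/22) = -22/815599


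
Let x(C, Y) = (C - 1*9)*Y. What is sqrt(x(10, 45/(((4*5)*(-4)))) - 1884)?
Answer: 23*I*sqrt(57)/4 ≈ 43.412*I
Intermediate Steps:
x(C, Y) = Y*(-9 + C) (x(C, Y) = (C - 9)*Y = (-9 + C)*Y = Y*(-9 + C))
sqrt(x(10, 45/(((4*5)*(-4)))) - 1884) = sqrt((45/(((4*5)*(-4))))*(-9 + 10) - 1884) = sqrt((45/((20*(-4))))*1 - 1884) = sqrt((45/(-80))*1 - 1884) = sqrt((45*(-1/80))*1 - 1884) = sqrt(-9/16*1 - 1884) = sqrt(-9/16 - 1884) = sqrt(-30153/16) = 23*I*sqrt(57)/4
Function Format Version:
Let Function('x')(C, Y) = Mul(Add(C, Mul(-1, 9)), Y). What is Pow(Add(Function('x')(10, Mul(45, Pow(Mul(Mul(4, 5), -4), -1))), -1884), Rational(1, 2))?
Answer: Mul(Rational(23, 4), I, Pow(57, Rational(1, 2))) ≈ Mul(43.412, I)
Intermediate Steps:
Function('x')(C, Y) = Mul(Y, Add(-9, C)) (Function('x')(C, Y) = Mul(Add(C, -9), Y) = Mul(Add(-9, C), Y) = Mul(Y, Add(-9, C)))
Pow(Add(Function('x')(10, Mul(45, Pow(Mul(Mul(4, 5), -4), -1))), -1884), Rational(1, 2)) = Pow(Add(Mul(Mul(45, Pow(Mul(Mul(4, 5), -4), -1)), Add(-9, 10)), -1884), Rational(1, 2)) = Pow(Add(Mul(Mul(45, Pow(Mul(20, -4), -1)), 1), -1884), Rational(1, 2)) = Pow(Add(Mul(Mul(45, Pow(-80, -1)), 1), -1884), Rational(1, 2)) = Pow(Add(Mul(Mul(45, Rational(-1, 80)), 1), -1884), Rational(1, 2)) = Pow(Add(Mul(Rational(-9, 16), 1), -1884), Rational(1, 2)) = Pow(Add(Rational(-9, 16), -1884), Rational(1, 2)) = Pow(Rational(-30153, 16), Rational(1, 2)) = Mul(Rational(23, 4), I, Pow(57, Rational(1, 2)))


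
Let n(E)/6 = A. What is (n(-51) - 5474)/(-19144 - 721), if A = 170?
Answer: 4454/19865 ≈ 0.22421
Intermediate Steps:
n(E) = 1020 (n(E) = 6*170 = 1020)
(n(-51) - 5474)/(-19144 - 721) = (1020 - 5474)/(-19144 - 721) = -4454/(-19865) = -4454*(-1/19865) = 4454/19865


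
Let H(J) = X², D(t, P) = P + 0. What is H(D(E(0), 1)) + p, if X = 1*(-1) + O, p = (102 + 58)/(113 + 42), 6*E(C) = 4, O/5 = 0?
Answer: 63/31 ≈ 2.0323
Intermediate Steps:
O = 0 (O = 5*0 = 0)
E(C) = ⅔ (E(C) = (⅙)*4 = ⅔)
p = 32/31 (p = 160/155 = 160*(1/155) = 32/31 ≈ 1.0323)
D(t, P) = P
X = -1 (X = 1*(-1) + 0 = -1 + 0 = -1)
H(J) = 1 (H(J) = (-1)² = 1)
H(D(E(0), 1)) + p = 1 + 32/31 = 63/31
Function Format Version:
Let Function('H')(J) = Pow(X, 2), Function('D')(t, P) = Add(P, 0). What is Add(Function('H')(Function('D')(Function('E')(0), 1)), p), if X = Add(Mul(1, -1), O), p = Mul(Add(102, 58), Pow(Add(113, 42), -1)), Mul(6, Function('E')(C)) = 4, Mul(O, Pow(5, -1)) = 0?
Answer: Rational(63, 31) ≈ 2.0323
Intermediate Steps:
O = 0 (O = Mul(5, 0) = 0)
Function('E')(C) = Rational(2, 3) (Function('E')(C) = Mul(Rational(1, 6), 4) = Rational(2, 3))
p = Rational(32, 31) (p = Mul(160, Pow(155, -1)) = Mul(160, Rational(1, 155)) = Rational(32, 31) ≈ 1.0323)
Function('D')(t, P) = P
X = -1 (X = Add(Mul(1, -1), 0) = Add(-1, 0) = -1)
Function('H')(J) = 1 (Function('H')(J) = Pow(-1, 2) = 1)
Add(Function('H')(Function('D')(Function('E')(0), 1)), p) = Add(1, Rational(32, 31)) = Rational(63, 31)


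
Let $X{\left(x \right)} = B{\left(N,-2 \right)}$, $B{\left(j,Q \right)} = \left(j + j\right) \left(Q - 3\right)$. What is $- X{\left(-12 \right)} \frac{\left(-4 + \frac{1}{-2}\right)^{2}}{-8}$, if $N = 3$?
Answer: $- \frac{1215}{16} \approx -75.938$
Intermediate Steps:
$B{\left(j,Q \right)} = 2 j \left(-3 + Q\right)$
$X{\left(x \right)} = -30$ ($X{\left(x \right)} = 2 \cdot 3 \left(-3 - 2\right) = 2 \cdot 3 \left(-5\right) = -30$)
$- X{\left(-12 \right)} \frac{\left(-4 + \frac{1}{-2}\right)^{2}}{-8} = \left(-1\right) \left(-30\right) \frac{\left(-4 + \frac{1}{-2}\right)^{2}}{-8} = 30 \left(-4 - \frac{1}{2}\right)^{2} \left(- \frac{1}{8}\right) = 30 \left(- \frac{9}{2}\right)^{2} \left(- \frac{1}{8}\right) = 30 \cdot \frac{81}{4} \left(- \frac{1}{8}\right) = 30 \left(- \frac{81}{32}\right) = - \frac{1215}{16}$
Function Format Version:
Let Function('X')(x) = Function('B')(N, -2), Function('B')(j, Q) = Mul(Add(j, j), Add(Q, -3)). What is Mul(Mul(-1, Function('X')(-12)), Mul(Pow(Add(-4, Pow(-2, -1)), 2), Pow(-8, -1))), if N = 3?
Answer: Rational(-1215, 16) ≈ -75.938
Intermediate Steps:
Function('B')(j, Q) = Mul(2, j, Add(-3, Q)) (Function('B')(j, Q) = Mul(Mul(2, j), Add(-3, Q)) = Mul(2, j, Add(-3, Q)))
Function('X')(x) = -30 (Function('X')(x) = Mul(2, 3, Add(-3, -2)) = Mul(2, 3, -5) = -30)
Mul(Mul(-1, Function('X')(-12)), Mul(Pow(Add(-4, Pow(-2, -1)), 2), Pow(-8, -1))) = Mul(Mul(-1, -30), Mul(Pow(Add(-4, Pow(-2, -1)), 2), Pow(-8, -1))) = Mul(30, Mul(Pow(Add(-4, Rational(-1, 2)), 2), Rational(-1, 8))) = Mul(30, Mul(Pow(Rational(-9, 2), 2), Rational(-1, 8))) = Mul(30, Mul(Rational(81, 4), Rational(-1, 8))) = Mul(30, Rational(-81, 32)) = Rational(-1215, 16)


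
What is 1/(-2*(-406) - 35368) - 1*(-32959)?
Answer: 1138931203/34556 ≈ 32959.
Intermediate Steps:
1/(-2*(-406) - 35368) - 1*(-32959) = 1/(812 - 35368) + 32959 = 1/(-34556) + 32959 = -1/34556 + 32959 = 1138931203/34556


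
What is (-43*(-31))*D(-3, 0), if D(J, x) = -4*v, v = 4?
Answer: -21328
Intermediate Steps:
D(J, x) = -16 (D(J, x) = -4*4 = -16)
(-43*(-31))*D(-3, 0) = -43*(-31)*(-16) = 1333*(-16) = -21328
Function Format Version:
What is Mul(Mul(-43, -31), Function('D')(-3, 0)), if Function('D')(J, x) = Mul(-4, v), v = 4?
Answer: -21328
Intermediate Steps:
Function('D')(J, x) = -16 (Function('D')(J, x) = Mul(-4, 4) = -16)
Mul(Mul(-43, -31), Function('D')(-3, 0)) = Mul(Mul(-43, -31), -16) = Mul(1333, -16) = -21328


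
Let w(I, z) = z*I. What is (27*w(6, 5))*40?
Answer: 32400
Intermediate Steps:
w(I, z) = I*z
(27*w(6, 5))*40 = (27*(6*5))*40 = (27*30)*40 = 810*40 = 32400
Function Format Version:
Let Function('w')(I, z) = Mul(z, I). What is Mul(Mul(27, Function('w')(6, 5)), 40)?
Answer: 32400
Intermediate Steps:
Function('w')(I, z) = Mul(I, z)
Mul(Mul(27, Function('w')(6, 5)), 40) = Mul(Mul(27, Mul(6, 5)), 40) = Mul(Mul(27, 30), 40) = Mul(810, 40) = 32400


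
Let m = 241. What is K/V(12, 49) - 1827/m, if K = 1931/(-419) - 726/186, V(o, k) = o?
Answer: -77853949/9391047 ≈ -8.2902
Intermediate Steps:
K = -110560/12989 (K = 1931*(-1/419) - 726*1/186 = -1931/419 - 121/31 = -110560/12989 ≈ -8.5118)
K/V(12, 49) - 1827/m = -110560/12989/12 - 1827/241 = -110560/12989*1/12 - 1827*1/241 = -27640/38967 - 1827/241 = -77853949/9391047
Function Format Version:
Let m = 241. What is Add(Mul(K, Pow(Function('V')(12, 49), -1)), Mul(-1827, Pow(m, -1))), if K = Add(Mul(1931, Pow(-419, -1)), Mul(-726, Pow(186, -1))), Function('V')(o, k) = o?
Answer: Rational(-77853949, 9391047) ≈ -8.2902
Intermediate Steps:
K = Rational(-110560, 12989) (K = Add(Mul(1931, Rational(-1, 419)), Mul(-726, Rational(1, 186))) = Add(Rational(-1931, 419), Rational(-121, 31)) = Rational(-110560, 12989) ≈ -8.5118)
Add(Mul(K, Pow(Function('V')(12, 49), -1)), Mul(-1827, Pow(m, -1))) = Add(Mul(Rational(-110560, 12989), Pow(12, -1)), Mul(-1827, Pow(241, -1))) = Add(Mul(Rational(-110560, 12989), Rational(1, 12)), Mul(-1827, Rational(1, 241))) = Add(Rational(-27640, 38967), Rational(-1827, 241)) = Rational(-77853949, 9391047)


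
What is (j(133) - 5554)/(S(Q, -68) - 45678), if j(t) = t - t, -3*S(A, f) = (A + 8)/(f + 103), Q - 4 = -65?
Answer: 583170/4796137 ≈ 0.12159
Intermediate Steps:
Q = -61 (Q = 4 - 65 = -61)
S(A, f) = -(8 + A)/(3*(103 + f)) (S(A, f) = -(A + 8)/(3*(f + 103)) = -(8 + A)/(3*(103 + f)))
j(t) = 0
(j(133) - 5554)/(S(Q, -68) - 45678) = (0 - 5554)/((-8 - 1*(-61))/(3*(103 - 68)) - 45678) = -5554/((1/3)*(-8 + 61)/35 - 45678) = -5554/((1/3)*(1/35)*53 - 45678) = -5554/(53/105 - 45678) = -5554/(-4796137/105) = -5554*(-105/4796137) = 583170/4796137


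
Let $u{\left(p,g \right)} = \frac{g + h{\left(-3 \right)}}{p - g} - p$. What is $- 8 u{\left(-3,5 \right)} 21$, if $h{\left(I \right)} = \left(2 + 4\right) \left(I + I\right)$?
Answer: $-1155$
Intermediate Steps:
$h{\left(I \right)} = 12 I$ ($h{\left(I \right)} = 6 \cdot 2 I = 12 I$)
$u{\left(p,g \right)} = - p + \frac{-36 + g}{p - g}$ ($u{\left(p,g \right)} = \frac{g + 12 \left(-3\right)}{p - g} - p = \frac{g - 36}{p - g} - p = \frac{-36 + g}{p - g} - p = - p + \frac{-36 + g}{p - g}$)
$- 8 u{\left(-3,5 \right)} 21 = - 8 \frac{36 + \left(-3\right)^{2} - 5 - 5 \left(-3\right)}{5 - -3} \cdot 21 = - 8 \frac{36 + 9 - 5 + 15}{5 + 3} \cdot 21 = - 8 \cdot \frac{1}{8} \cdot 55 \cdot 21 = \left(-8\right) \frac{55}{8} \cdot 21 = \left(-55\right) 21 = -1155$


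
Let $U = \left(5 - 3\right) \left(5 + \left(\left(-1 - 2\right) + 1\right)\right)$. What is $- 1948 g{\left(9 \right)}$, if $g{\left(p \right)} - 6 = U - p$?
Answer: $-5844$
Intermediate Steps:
$U = 6$ ($U = 2 \left(5 + \left(-3 + 1\right)\right) = 2 \left(5 - 2\right) = 2 \cdot 3 = 6$)
$g{\left(p \right)} = 12 - p$ ($g{\left(p \right)} = 6 - \left(-6 + p\right) = 12 - p$)
$- 1948 g{\left(9 \right)} = - 1948 \left(12 - 9\right) = \left(-1948\right) 3 = -5844$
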